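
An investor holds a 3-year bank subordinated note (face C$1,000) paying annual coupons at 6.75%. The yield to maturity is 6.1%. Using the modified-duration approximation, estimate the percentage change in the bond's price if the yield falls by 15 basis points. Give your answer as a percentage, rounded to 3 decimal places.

+0.398%

Periodic yield y = 0.061. Modified duration first:
  t   CF        PV=CF/(1+0.061)^t    t·PV
  1        67.50        63.6192        63.6192
  2        67.50        59.9616       119.9231
  3     1,067.50       893.7617     2,681.2851
  Σ                  1,017.3425     2,864.8274
P = 1,017.3425; D_Mac = 2.81599 yrs; D_mod = 2.81599/(1+0.061) = 2.65409 yrs.
ΔP/P ≈ -D_mod · Δy = -2.65409 × (-0.0015) = +0.003981 = +0.3981%.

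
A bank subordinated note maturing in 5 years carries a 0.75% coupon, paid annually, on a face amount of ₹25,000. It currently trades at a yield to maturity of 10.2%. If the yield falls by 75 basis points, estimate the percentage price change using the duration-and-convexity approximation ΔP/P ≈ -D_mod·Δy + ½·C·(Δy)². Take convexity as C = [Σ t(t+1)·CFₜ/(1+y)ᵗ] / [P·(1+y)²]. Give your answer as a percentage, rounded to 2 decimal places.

+3.41%

With y = 0.102:
  t   CF        PV=CF/(1+0.102)^t    t·PV        t(t+1)·PV
  1       187.50       170.1452       170.1452         340.2904
  2       187.50       154.3967       308.7934         926.3803
  3       187.50       140.1059       420.3178       1,681.2710
  4       187.50       127.1379       508.5514       2,542.7572
  5    25,187.50    15,498.0512    77,490.2559     464,941.5356
  Σ                 16,089.8369    78,898.0638     470,432.2345
P = 16,089.8369; D_Mac = 4.90360 yrs; D_mod = 4.44972 yrs; C = 24.07588.
Duration effect: -4.44972 × (-0.0075) = +0.033373
Convexity effect: 0.5 × 24.07588 × (-0.0075)² = +0.0006771
ΔP/P ≈ +0.033373 + 0.0006771 = +0.034050 = +3.4050%.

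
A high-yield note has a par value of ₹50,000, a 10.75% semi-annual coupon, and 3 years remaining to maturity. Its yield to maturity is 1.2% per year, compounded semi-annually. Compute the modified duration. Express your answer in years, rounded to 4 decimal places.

Periodic yield y = 0.006. First find Macaulay duration:
  t   CF        PV=CF/(1+0.006)^t    t·PV
  1     2,687.50     2,671.4712     2,671.4712
  2     2,687.50     2,655.5379     5,311.0759
  3     2,687.50     2,639.6997     7,919.0992
  4     2,687.50     2,623.9560    10,495.8240
  5     2,687.50     2,608.3062    13,041.5309
  6    52,687.50    50,829.9529   304,979.7177
  Σ                 64,028.9240   344,418.7189
P = 64,028.9240; Macaulay duration = 344,418.7189 / 64,028.9240 = 5.37911 half-year periods = 2.68956 years.
Modified duration = D_Mac / (1 + y) = 2.68956 / 1.006 = 2.67351 years.

2.6735 years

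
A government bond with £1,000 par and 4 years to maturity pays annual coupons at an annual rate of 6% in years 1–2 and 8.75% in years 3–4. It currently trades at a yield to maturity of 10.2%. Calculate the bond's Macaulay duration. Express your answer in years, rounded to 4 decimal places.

Periodic yield y = 0.102. Discount each cash flow and weight by its year:
  t   CF        PV=CF/(1+0.102)^t    t·PV
  1        60.00        54.4465        54.4465
  2        60.00        49.4070        98.8139
  3        87.50        65.3828       196.1483
  4     1,087.50       737.3996     2,949.5983
  Σ                    906.6358     3,299.0070
Price P = Σ PV = 906.6358.
Macaulay duration = Σ(t·PV) / P = 3,299.0070 / 906.6358 = 3.63873 years.

3.6387 years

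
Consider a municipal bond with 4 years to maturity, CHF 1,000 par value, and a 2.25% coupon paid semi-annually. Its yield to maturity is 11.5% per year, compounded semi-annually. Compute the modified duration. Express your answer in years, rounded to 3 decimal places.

Periodic yield y = 0.0575. First find Macaulay duration:
  t   CF        PV=CF/(1+0.0575)^t    t·PV
  1        11.25        10.6383        10.6383
  2        11.25        10.0599        20.1197
  3        11.25         9.5129        28.5386
  4        11.25         8.9956        35.9825
  5        11.25         8.5065        42.5325
  6        11.25         8.0440        48.2638
  7        11.25         7.6066        53.2461
  8     1,011.25       646.5700     5,172.5597
  Σ                    709.9337     5,411.8812
P = 709.9337; Macaulay duration = 5,411.8812 / 709.9337 = 7.62308 half-year periods = 3.81154 years.
Modified duration = D_Mac / (1 + y) = 3.81154 / 1.0575 = 3.60429 years.

3.604 years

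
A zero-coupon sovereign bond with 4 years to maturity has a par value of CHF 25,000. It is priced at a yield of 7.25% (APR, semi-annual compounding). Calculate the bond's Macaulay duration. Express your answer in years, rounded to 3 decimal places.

A zero-coupon bond has a single cash flow at maturity, so its Macaulay duration equals its maturity: 4 years.
(Equivalently: 8 semi-annual periods ÷ 2 = 4 years.)

4.000 years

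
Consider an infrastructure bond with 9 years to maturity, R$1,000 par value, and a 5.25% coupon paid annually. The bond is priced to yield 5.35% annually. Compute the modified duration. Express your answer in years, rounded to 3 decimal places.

Periodic yield y = 0.0535. First find Macaulay duration:
  t   CF        PV=CF/(1+0.0535)^t    t·PV
  1        52.50        49.8339        49.8339
  2        52.50        47.3032        94.6063
  3        52.50        44.9010       134.7029
  4        52.50        42.6208       170.4830
  5        52.50        40.4563       202.2817
  6        52.50        38.4018       230.4111
  7        52.50        36.4517       255.1617
  8        52.50        34.6005       276.8044
  9     1,052.50       658.4325     5,925.8923
  Σ                    993.0017     7,340.1773
P = 993.0017; Macaulay duration = 7,340.1773 / 993.0017 = 7.39191 years.
Modified duration = D_Mac / (1 + y) = 7.39191 / 1.0535 = 7.01652 years.

7.017 years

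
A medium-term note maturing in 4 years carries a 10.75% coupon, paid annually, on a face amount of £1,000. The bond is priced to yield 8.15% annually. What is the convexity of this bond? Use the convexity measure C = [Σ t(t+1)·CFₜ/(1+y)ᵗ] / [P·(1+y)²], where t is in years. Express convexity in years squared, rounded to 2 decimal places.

With y = 0.0815:
  t   CF        PV=CF/(1+0.0815)^t    t·PV        t(t+1)·PV
  1       107.50        99.3990        99.3990         198.7980
  2       107.50        91.9084       183.8169         551.4507
  3       107.50        84.9824       254.9471       1,019.7886
  4     1,107.50       809.5387     3,238.1550      16,190.7749
  Σ                  1,085.8286     3,776.3180      17,960.8121
P = 1,085.8286.
Convexity = Σ t(t+1)·PV / [P·(1+y)²] = 17,960.8121 / (1,085.8286 × 1.169642) = 14.14203.

14.14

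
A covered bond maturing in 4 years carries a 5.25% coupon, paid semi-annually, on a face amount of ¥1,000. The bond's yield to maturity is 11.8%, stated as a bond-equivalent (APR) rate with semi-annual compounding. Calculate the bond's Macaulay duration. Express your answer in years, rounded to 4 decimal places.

Periodic yield y = 0.059. Discount each cash flow and weight by its period:
  t   CF        PV=CF/(1+0.059)^t    t·PV
  1        26.25        24.7875        24.7875
  2        26.25        23.4065        46.8131
  3        26.25        22.1025        66.3075
  4        26.25        20.8711        83.4844
  5        26.25        19.7083        98.5416
  6        26.25        18.6103       111.6618
  7        26.25        17.5735       123.0143
  8     1,026.25       648.7621     5,190.0970
  Σ                    795.8219     5,744.7073
Price P = Σ PV = 795.8219.
Macaulay duration = Σ(t·PV) / P = 5,744.7073 / 795.8219 = 7.21858 half-year periods.
In years: 7.21858 / 2 = 3.60929 years.

3.6093 years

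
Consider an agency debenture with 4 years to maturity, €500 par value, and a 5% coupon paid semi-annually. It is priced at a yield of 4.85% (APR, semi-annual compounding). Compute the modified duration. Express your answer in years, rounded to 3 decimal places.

3.589 years

Periodic yield y = 0.02425. First find Macaulay duration:
  t   CF        PV=CF/(1+0.02425)^t    t·PV
  1        12.50        12.2041        12.2041
  2        12.50        11.9151        23.8302
  3        12.50        11.6330        34.8990
  4        12.50        11.3576        45.4304
  5        12.50        11.0887        55.4434
  6        12.50        10.8262        64.9569
  7        12.50        10.5698        73.9888
  8       512.50       423.1030     3,384.8239
  Σ                    502.6974     3,695.5767
P = 502.6974; Macaulay duration = 3,695.5767 / 502.6974 = 7.35149 half-year periods = 3.67575 years.
Modified duration = D_Mac / (1 + y) = 3.67575 / 1.02425 = 3.58872 years.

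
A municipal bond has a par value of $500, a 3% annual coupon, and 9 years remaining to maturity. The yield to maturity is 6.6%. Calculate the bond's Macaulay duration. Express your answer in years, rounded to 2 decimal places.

7.84 years

Periodic yield y = 0.066. Discount each cash flow and weight by its year:
  t   CF        PV=CF/(1+0.066)^t    t·PV
  1        15.00        14.0713        14.0713
  2        15.00        13.2001        26.4002
  3        15.00        12.3828        37.1485
  4        15.00        11.6162        46.4646
  5        15.00        10.8970        54.4848
  6        15.00        10.2223        61.3337
  7        15.00         9.5894        67.1257
  8        15.00         8.9957        71.9654
  9       515.00       289.7293     2,607.5635
  Σ                    380.7039     2,986.5577
Price P = Σ PV = 380.7039.
Macaulay duration = Σ(t·PV) / P = 2,986.5577 / 380.7039 = 7.84483 years.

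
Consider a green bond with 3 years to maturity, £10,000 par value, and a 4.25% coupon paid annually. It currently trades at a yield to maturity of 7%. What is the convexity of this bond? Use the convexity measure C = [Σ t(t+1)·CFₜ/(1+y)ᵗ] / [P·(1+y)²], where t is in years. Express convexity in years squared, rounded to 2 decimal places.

With y = 0.07:
  t   CF        PV=CF/(1+0.07)^t    t·PV        t(t+1)·PV
  1       425.00       397.1963       397.1963         794.3925
  2       425.00       371.2115       742.4229       2,227.2688
  3    10,425.00     8,509.9054    25,529.7161     102,118.8644
  Σ                  9,278.3131    26,669.3353     105,140.5257
P = 9,278.3131.
Convexity = Σ t(t+1)·PV / [P·(1+y)²] = 105,140.5257 / (9,278.3131 × 1.144900) = 9.89768.

9.90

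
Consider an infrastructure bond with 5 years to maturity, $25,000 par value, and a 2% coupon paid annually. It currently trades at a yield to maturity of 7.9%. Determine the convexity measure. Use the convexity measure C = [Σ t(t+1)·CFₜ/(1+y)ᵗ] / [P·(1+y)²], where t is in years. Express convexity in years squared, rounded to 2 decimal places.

24.23

With y = 0.079:
  t   CF        PV=CF/(1+0.079)^t    t·PV        t(t+1)·PV
  1       500.00       463.3920       463.3920         926.7841
  2       500.00       429.4643       858.9287       2,576.7861
  3       500.00       398.0207     1,194.0621       4,776.2485
  4       500.00       368.8792     1,475.5170       7,377.5850
  5    25,500.00    17,435.4418    87,177.2091     523,063.2546
  Σ                 19,095.1982    91,169.1090     538,720.6582
P = 19,095.1982.
Convexity = Σ t(t+1)·PV / [P·(1+y)²] = 538,720.6582 / (19,095.1982 × 1.164241) = 24.23241.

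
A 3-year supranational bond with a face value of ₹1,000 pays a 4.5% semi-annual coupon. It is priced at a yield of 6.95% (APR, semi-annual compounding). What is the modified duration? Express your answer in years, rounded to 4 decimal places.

Periodic yield y = 0.03475. First find Macaulay duration:
  t   CF        PV=CF/(1+0.03475)^t    t·PV
  1        22.50        21.7444        21.7444
  2        22.50        21.0141        42.0283
  3        22.50        20.3084        60.9253
  4        22.50        19.6264        78.5056
  5        22.50        18.9673        94.8365
  6     1,022.50       833.0109     4,998.0657
  Σ                    934.6716     5,296.1057
P = 934.6716; Macaulay duration = 5,296.1057 / 934.6716 = 5.66627 half-year periods = 2.83314 years.
Modified duration = D_Mac / (1 + y) = 2.83314 / 1.03475 = 2.73799 years.

2.7380 years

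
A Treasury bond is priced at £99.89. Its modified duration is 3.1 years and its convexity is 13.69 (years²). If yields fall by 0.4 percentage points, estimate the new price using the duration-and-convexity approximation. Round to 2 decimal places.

£101.14

Duration effect: -D_mod·Δy = -3.1 × (-0.004) = +0.012400
Convexity effect: ½·C·(Δy)² = 0.5 × 13.69 × (-0.004)² = +0.00010952
ΔP/P ≈ +0.012400 + 0.00010952 = +0.01250952
New price ≈ 99.89 × (1 + 0.01250952) = 101.1395759528.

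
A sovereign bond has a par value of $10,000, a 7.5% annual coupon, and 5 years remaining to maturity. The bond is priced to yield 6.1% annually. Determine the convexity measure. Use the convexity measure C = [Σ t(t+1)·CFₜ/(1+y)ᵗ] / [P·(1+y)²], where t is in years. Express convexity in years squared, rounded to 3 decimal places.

22.203

With y = 0.061:
  t   CF        PV=CF/(1+0.061)^t    t·PV        t(t+1)·PV
  1       750.00       706.8803       706.8803       1,413.7606
  2       750.00       666.2397     1,332.4794       3,997.4381
  3       750.00       627.9356     1,883.8068       7,535.2273
  4       750.00       591.8338     2,367.3350      11,836.6750
  5    10,750.00     7,995.2407    39,976.2037     239,857.2220
  Σ                 10,588.1301    46,266.7052     264,640.3230
P = 10,588.1301.
Convexity = Σ t(t+1)·PV / [P·(1+y)²] = 264,640.3230 / (10,588.1301 × 1.125721) = 22.20271.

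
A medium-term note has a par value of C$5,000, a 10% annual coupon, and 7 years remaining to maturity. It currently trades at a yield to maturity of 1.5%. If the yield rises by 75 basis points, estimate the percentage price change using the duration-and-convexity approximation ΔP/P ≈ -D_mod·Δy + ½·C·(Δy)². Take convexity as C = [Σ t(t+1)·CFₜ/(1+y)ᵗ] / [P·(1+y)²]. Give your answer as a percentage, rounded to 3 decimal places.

With y = 0.015:
  t   CF        PV=CF/(1+0.015)^t    t·PV        t(t+1)·PV
  1       500.00       492.6108       492.6108         985.2217
  2       500.00       485.3309       970.6617       2,911.9852
  3       500.00       478.1585     1,434.4755       5,737.9020
  4       500.00       471.0921     1,884.3685       9,421.8423
  5       500.00       464.1302     2,320.6508      13,923.9049
  6       500.00       457.2711     2,743.6266      19,205.3860
  7     5,500.00     4,955.6473    34,689.5314     277,516.2515
  Σ                  7,804.2409    44,535.9254     329,702.4936
P = 7,804.2409; D_Mac = 5.70663 yrs; D_mod = 5.62230 yrs; C = 41.00714.
Duration effect: -5.62230 × (+0.0075) = -0.042167
Convexity effect: 0.5 × 41.00714 × (0.0075)² = +0.0011533
ΔP/P ≈ -0.042167 + 0.0011533 = -0.041014 = -4.1014%.

-4.101%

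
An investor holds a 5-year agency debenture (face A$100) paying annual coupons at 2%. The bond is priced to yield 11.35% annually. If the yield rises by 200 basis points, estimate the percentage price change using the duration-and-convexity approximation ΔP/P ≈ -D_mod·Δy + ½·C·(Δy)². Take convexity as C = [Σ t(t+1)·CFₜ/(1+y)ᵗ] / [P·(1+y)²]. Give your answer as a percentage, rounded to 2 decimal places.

-8.09%

With y = 0.1135:
  t   CF        PV=CF/(1+0.1135)^t    t·PV        t(t+1)·PV
  1         2.00         1.7961         1.7961           3.5923
  2         2.00         1.6131         3.2261           9.6783
  3         2.00         1.4486         4.3459          17.3836
  4         2.00         1.3010         5.2039          26.0195
  5       102.00        59.5867       297.9333       1,787.5999
  Σ                     65.7455       312.5054       1,844.2737
P = 65.7455; D_Mac = 4.75326 yrs; D_mod = 4.26876 yrs; C = 22.62451.
Duration effect: -4.26876 × (+0.02) = -0.085375
Convexity effect: 0.5 × 22.62451 × (0.02)² = +0.0045249
ΔP/P ≈ -0.085375 + 0.0045249 = -0.080850 = -8.0850%.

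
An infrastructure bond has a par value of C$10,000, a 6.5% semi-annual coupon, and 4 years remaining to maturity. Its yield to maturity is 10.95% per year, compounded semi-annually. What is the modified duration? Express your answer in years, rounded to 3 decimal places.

Periodic yield y = 0.05475. First find Macaulay duration:
  t   CF        PV=CF/(1+0.05475)^t    t·PV
  1       325.00       308.1299       308.1299
  2       325.00       292.1355       584.2709
  3       325.00       276.9713       830.9139
  4       325.00       262.5943     1,050.3770
  5       325.00       248.9635     1,244.8175
  6       325.00       236.0403     1,416.2418
  7       325.00       223.7879     1,566.5154
  8    10,325.00     6,740.5260    53,924.2080
  Σ                  8,589.1486    60,925.4744
P = 8,589.1486; Macaulay duration = 60,925.4744 / 8,589.1486 = 7.09331 half-year periods = 3.54665 years.
Modified duration = D_Mac / (1 + y) = 3.54665 / 1.05475 = 3.36255 years.

3.363 years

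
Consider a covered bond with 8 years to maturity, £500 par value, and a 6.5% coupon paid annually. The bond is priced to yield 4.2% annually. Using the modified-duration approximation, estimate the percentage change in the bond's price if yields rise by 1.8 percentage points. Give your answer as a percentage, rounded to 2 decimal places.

-11.40%

Periodic yield y = 0.042. Modified duration first:
  t   CF        PV=CF/(1+0.042)^t    t·PV
  1        32.50        31.1900        31.1900
  2        32.50        29.9328        59.8657
  3        32.50        28.7263        86.1790
  4        32.50        27.5685       110.2738
  5        32.50        26.4573       132.2863
  6        32.50        25.3908       152.3450
  7        32.50        24.3674       170.5719
  8       532.50       383.1580     3,065.2637
  Σ                    576.7911     3,807.9754
P = 576.7911; D_Mac = 6.60200 yrs; D_mod = 6.60200/(1+0.042) = 6.33589 yrs.
ΔP/P ≈ -D_mod · Δy = -6.33589 × (+0.018) = -0.114046 = -11.4046%.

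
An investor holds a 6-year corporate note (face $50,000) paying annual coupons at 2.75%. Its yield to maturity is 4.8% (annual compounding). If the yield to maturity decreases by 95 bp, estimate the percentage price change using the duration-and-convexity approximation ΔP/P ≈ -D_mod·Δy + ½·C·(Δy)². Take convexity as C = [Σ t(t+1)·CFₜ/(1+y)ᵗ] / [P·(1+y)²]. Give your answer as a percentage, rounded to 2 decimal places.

With y = 0.048:
  t   CF        PV=CF/(1+0.048)^t    t·PV        t(t+1)·PV
  1     1,375.00     1,312.0229     1,312.0229       2,624.0458
  2     1,375.00     1,251.9302     2,503.8605       7,511.5815
  3     1,375.00     1,194.5899     3,583.7698      14,335.0792
  4     1,375.00     1,139.8759     4,559.5036      22,797.5178
  5     1,375.00     1,087.6678     5,438.3392      32,630.0350
  6    51,375.00    38,777.8868   232,667.3211   1,628,671.2474
  Σ                 44,763.9736   250,064.8170   1,708,569.5067
P = 44,763.9736; D_Mac = 5.58630 yrs; D_mod = 5.33044 yrs; C = 34.75213.
Duration effect: -5.33044 × (-0.0095) = +0.050639
Convexity effect: 0.5 × 34.75213 × (-0.0095)² = +0.0015682
ΔP/P ≈ +0.050639 + 0.0015682 = +0.052207 = +5.2207%.

+5.22%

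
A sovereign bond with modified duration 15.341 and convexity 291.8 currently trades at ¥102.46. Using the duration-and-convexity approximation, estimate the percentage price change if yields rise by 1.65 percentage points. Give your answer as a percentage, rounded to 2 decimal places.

Duration effect: -D_mod·Δy = -15.341 × (+0.0165) = -0.2531265
Convexity effect: ½·C·(Δy)² = 0.5 × 291.8 × (0.0165)² = +0.039721275
ΔP/P ≈ -0.2531265 + 0.039721275 = -0.213405225
= -21.3405225%.

-21.34%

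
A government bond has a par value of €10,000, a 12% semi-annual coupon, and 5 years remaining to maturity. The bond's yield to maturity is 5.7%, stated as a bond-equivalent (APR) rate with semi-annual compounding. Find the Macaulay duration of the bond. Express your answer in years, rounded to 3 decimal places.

4.040 years

Periodic yield y = 0.0285. Discount each cash flow and weight by its period:
  t   CF        PV=CF/(1+0.0285)^t    t·PV
  1       600.00       583.3738       583.3738
  2       600.00       567.2084     1,134.4168
  3       600.00       551.4909     1,654.4727
  4       600.00       536.2090     2,144.8358
  5       600.00       521.3505     2,606.7524
  6       600.00       506.9037     3,041.4223
  7       600.00       492.8573     3,450.0010
  8       600.00       479.2001     3,833.6006
  9       600.00       465.9213     4,193.2919
  10   10,600.00     8,003.1859    80,031.8590
  Σ                 12,707.7009   102,674.0264
Price P = Σ PV = 12,707.7009.
Macaulay duration = Σ(t·PV) / P = 102,674.0264 / 12,707.7009 = 8.07967 half-year periods.
In years: 8.07967 / 2 = 4.03983 years.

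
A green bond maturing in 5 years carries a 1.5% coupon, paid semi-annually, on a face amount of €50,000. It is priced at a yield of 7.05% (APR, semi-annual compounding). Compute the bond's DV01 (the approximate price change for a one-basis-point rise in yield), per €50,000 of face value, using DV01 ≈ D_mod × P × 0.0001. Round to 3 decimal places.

€17.863

Periodic yield y = 0.03525.
  t   CF        PV=CF/(1+0.03525)^t    t·PV
  1       375.00       362.2313       362.2313
  2       375.00       349.8975       699.7949
  3       375.00       337.9835     1,013.9506
  4       375.00       326.4753     1,305.9011
  5       375.00       315.3589     1,576.7944
  6       375.00       304.6210     1,827.7260
  7       375.00       294.2487     2,059.7411
  8       375.00       284.2296     2,273.8371
  9       375.00       274.5517     2,470.9652
  10   50,375.00    35,625.6394   356,256.3938
  Σ                 38,475.2369   369,847.3355
P = 38,475.2369; D_Mac = 9.61261 half-year periods = 4.80630 yrs; D_mod = 4.64265 yrs.
DV01 ≈ 4.64265 × 38,475.2369 × 0.0001 = 17.862706.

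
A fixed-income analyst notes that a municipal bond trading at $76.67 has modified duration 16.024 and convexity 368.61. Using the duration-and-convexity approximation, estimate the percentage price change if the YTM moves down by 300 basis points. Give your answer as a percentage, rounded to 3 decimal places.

+64.659%

Duration effect: -D_mod·Δy = -16.024 × (-0.03) = +0.480720
Convexity effect: ½·C·(Δy)² = 0.5 × 368.61 × (-0.03)² = +0.1658745
ΔP/P ≈ +0.480720 + 0.1658745 = +0.6465945
= +64.65945%.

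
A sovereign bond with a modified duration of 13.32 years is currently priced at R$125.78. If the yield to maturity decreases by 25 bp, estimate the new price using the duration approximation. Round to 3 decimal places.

R$129.968

Duration approximation: ΔP/P ≈ -D_mod · Δy = -13.32 × (-0.0025) = +0.033300.
New price ≈ 125.78 × (1 + 0.033300) = 129.968474.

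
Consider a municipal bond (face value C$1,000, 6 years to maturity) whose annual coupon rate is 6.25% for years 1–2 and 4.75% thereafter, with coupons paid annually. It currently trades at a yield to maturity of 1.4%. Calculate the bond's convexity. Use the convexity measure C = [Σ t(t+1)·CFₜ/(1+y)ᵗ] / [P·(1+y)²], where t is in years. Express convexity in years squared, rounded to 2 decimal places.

With y = 0.014:
  t   CF        PV=CF/(1+0.014)^t    t·PV        t(t+1)·PV
  1        62.50        61.6371        61.6371         123.2742
  2        62.50        60.7861       121.5722         364.7165
  3        47.50        45.5596       136.6788         546.7150
  4        47.50        44.9306       179.7222         898.6111
  5        47.50        44.3102       221.5511       1,329.3064
  6     1,047.50       963.6655     5,781.9929      40,473.9501
  Σ                  1,220.8890     6,503.1541      43,736.5732
P = 1,220.8890.
Convexity = Σ t(t+1)·PV / [P·(1+y)²] = 43,736.5732 / (1,220.8890 × 1.028196) = 34.84116.

34.84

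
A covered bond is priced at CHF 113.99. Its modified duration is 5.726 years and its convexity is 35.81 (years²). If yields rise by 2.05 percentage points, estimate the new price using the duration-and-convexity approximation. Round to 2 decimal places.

CHF 101.47

Duration effect: -D_mod·Δy = -5.726 × (+0.0205) = -0.117383
Convexity effect: ½·C·(Δy)² = 0.5 × 35.81 × (0.0205)² = +0.00752457625
ΔP/P ≈ -0.117383 + 0.00752457625 = -0.10985842375
New price ≈ 113.99 × (1 - 0.10985842375) = 101.4672382767375.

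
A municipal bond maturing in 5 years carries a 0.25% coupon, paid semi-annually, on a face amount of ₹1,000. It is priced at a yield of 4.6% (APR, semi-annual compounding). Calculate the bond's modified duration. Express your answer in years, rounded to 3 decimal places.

4.856 years

Periodic yield y = 0.023. First find Macaulay duration:
  t   CF        PV=CF/(1+0.023)^t    t·PV
  1         1.25         1.2219         1.2219
  2         1.25         1.1944         2.3888
  3         1.25         1.1676         3.5027
  4         1.25         1.1413         4.5653
  5         1.25         1.1157         5.5783
  6         1.25         1.0906         6.5435
  7         1.25         1.0661         7.4624
  8         1.25         1.0421         8.3367
  9         1.25         1.0187         9.1679
  10    1,001.25       797.6019     7,976.0192
  Σ                    807.6602     8,024.7868
P = 807.6602; Macaulay duration = 8,024.7868 / 807.6602 = 9.93585 half-year periods = 4.96792 years.
Modified duration = D_Mac / (1 + y) = 4.96792 / 1.023 = 4.85623 years.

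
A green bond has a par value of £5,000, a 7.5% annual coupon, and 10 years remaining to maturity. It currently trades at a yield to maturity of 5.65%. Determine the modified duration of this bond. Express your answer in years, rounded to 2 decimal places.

7.15 years

Periodic yield y = 0.0565. First find Macaulay duration:
  t   CF        PV=CF/(1+0.0565)^t    t·PV
  1       375.00       354.9456       354.9456
  2       375.00       335.9636       671.9273
  3       375.00       317.9968       953.9904
  4       375.00       300.9908     1,203.9633
  5       375.00       284.8943     1,424.4715
  6       375.00       269.6586     1,617.9515
  7       375.00       255.2377     1,786.6636
  8       375.00       241.5879     1,932.7035
  9       375.00       228.6682     2,058.0137
  10    5,375.00     3,102.2976    31,022.9758
  Σ                  5,692.2411    43,027.6064
P = 5,692.2411; Macaulay duration = 43,027.6064 / 5,692.2411 = 7.55899 years.
Modified duration = D_Mac / (1 + y) = 7.55899 / 1.0565 = 7.15475 years.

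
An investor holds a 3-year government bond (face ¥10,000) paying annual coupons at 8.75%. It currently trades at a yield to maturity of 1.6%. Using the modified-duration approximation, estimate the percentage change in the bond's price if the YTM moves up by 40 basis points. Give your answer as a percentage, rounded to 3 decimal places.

Periodic yield y = 0.016. Modified duration first:
  t   CF        PV=CF/(1+0.016)^t    t·PV
  1       875.00       861.2205       861.2205
  2       875.00       847.6579     1,695.3159
  3    10,875.00    10,369.2690    31,107.8070
  Σ                 12,078.1474    33,664.3434
P = 12,078.1474; D_Mac = 2.78721 yrs; D_mod = 2.78721/(1+0.016) = 2.74332 yrs.
ΔP/P ≈ -D_mod · Δy = -2.74332 × (+0.004) = -0.010973 = -1.0973%.

-1.097%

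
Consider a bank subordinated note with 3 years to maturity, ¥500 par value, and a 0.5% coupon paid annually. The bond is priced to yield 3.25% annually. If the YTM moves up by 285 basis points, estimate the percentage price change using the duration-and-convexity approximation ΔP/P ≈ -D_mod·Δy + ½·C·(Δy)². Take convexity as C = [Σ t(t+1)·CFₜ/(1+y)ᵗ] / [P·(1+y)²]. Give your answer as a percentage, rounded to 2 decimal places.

With y = 0.0325:
  t   CF        PV=CF/(1+0.0325)^t    t·PV        t(t+1)·PV
  1         2.50         2.4213         2.4213           4.8426
  2         2.50         2.3451         4.6902          14.0706
  3       502.50       456.5264     1,369.5792       5,478.3167
  Σ                    461.2928     1,376.6907       5,497.2298
P = 461.2928; D_Mac = 2.98442 yrs; D_mod = 2.89048 yrs; C = 11.17859.
Duration effect: -2.89048 × (+0.0285) = -0.082379
Convexity effect: 0.5 × 11.17859 × (0.0285)² = +0.0045399
ΔP/P ≈ -0.082379 + 0.0045399 = -0.077839 = -7.7839%.

-7.78%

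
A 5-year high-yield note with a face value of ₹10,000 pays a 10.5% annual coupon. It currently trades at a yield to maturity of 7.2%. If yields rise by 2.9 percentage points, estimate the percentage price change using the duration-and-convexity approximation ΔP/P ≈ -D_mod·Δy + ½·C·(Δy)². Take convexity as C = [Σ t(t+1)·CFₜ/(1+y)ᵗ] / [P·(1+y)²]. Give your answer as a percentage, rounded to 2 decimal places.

With y = 0.072:
  t   CF        PV=CF/(1+0.072)^t    t·PV        t(t+1)·PV
  1     1,050.00       979.4776       979.4776       1,958.9552
  2     1,050.00       913.6918     1,827.3836       5,482.1508
  3     1,050.00       852.3244     2,556.9733      10,227.8933
  4     1,050.00       795.0788     3,180.3151      15,901.5754
  5    11,050.00     7,805.2776    39,026.3878     234,158.3267
  Σ                 11,345.8502    47,570.5374     267,728.9015
P = 11,345.8502; D_Mac = 4.19277 yrs; D_mod = 3.91117 yrs; C = 20.53377.
Duration effect: -3.91117 × (+0.029) = -0.113424
Convexity effect: 0.5 × 20.53377 × (0.029)² = +0.0086344
ΔP/P ≈ -0.113424 + 0.0086344 = -0.104789 = -10.4789%.

-10.48%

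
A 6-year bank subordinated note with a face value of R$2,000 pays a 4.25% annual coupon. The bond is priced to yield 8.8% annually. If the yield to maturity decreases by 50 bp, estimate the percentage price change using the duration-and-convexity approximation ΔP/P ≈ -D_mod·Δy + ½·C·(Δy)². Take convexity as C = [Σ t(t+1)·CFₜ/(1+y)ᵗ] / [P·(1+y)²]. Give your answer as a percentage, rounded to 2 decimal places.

With y = 0.088:
  t   CF        PV=CF/(1+0.088)^t    t·PV        t(t+1)·PV
  1        85.00        78.1250        78.1250         156.2500
  2        85.00        71.8061       143.6121         430.8364
  3        85.00        65.9982       197.9947         791.9787
  4        85.00        60.6601       242.6405       1,213.2026
  5        85.00        55.7538       278.7690       1,672.6139
  6     2,085.00     1,256.9925     7,541.9550      52,793.6851
  Σ                  1,589.3357     8,483.0963      57,058.5667
P = 1,589.3357; D_Mac = 5.33751 yrs; D_mod = 4.90580 yrs; C = 30.32826.
Duration effect: -4.90580 × (-0.005) = +0.024529
Convexity effect: 0.5 × 30.32826 × (-0.005)² = +0.0003791
ΔP/P ≈ +0.024529 + 0.0003791 = +0.024908 = +2.4908%.

+2.49%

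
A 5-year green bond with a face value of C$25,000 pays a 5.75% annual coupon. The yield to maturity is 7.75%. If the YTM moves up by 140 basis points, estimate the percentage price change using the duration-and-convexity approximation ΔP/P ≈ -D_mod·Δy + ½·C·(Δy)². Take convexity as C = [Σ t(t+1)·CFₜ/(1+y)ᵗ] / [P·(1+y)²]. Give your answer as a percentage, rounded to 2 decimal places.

-5.58%

With y = 0.0775:
  t   CF        PV=CF/(1+0.0775)^t    t·PV        t(t+1)·PV
  1     1,437.50     1,334.1067     1,334.1067       2,668.2135
  2     1,437.50     1,238.1501     2,476.3002       7,428.9006
  3     1,437.50     1,149.0952     3,447.2857      13,789.1426
  4     1,437.50     1,066.4457     4,265.7827      21,328.9135
  5    26,437.50    18,202.6237    91,013.1184     546,078.7103
  Σ                 22,990.4214   102,536.5937     591,293.8805
P = 22,990.4214; D_Mac = 4.45997 yrs; D_mod = 4.13918 yrs; C = 22.15246.
Duration effect: -4.13918 × (+0.014) = -0.057949
Convexity effect: 0.5 × 22.15246 × (0.014)² = +0.0021709
ΔP/P ≈ -0.057949 + 0.0021709 = -0.055778 = -5.5778%.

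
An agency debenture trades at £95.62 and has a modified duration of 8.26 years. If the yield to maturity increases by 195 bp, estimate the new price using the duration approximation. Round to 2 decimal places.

Duration approximation: ΔP/P ≈ -D_mod · Δy = -8.26 × (+0.0195) = -0.161070.
New price ≈ 95.62 × (1 - 0.161070) = 80.2184866.

£80.22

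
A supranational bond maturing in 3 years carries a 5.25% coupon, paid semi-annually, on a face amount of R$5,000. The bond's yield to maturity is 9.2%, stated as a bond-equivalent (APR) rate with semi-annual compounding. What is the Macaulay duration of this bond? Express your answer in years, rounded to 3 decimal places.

Periodic yield y = 0.046. Discount each cash flow and weight by its period:
  t   CF        PV=CF/(1+0.046)^t    t·PV
  1       131.25       125.4780       125.4780
  2       131.25       119.9599       239.9197
  3       131.25       114.6844       344.0531
  4       131.25       109.6409       438.5636
  5       131.25       104.8192       524.0961
  6     5,131.25     3,917.7171    23,506.3023
  Σ                  4,492.2994    25,178.4128
Price P = Σ PV = 4,492.2994.
Macaulay duration = Σ(t·PV) / P = 25,178.4128 / 4,492.2994 = 5.60479 half-year periods.
In years: 5.60479 / 2 = 2.80240 years.

2.802 years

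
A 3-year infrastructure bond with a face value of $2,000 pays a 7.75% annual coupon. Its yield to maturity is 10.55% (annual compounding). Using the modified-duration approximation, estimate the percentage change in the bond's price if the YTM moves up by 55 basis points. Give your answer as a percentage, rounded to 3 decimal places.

Periodic yield y = 0.1055. Modified duration first:
  t   CF        PV=CF/(1+0.1055)^t    t·PV
  1       155.00       140.2081       140.2081
  2       155.00       126.8277       253.6555
  3     2,155.00     1,595.0380     4,785.1140
  Σ                  1,862.0738     5,178.9775
P = 1,862.0738; D_Mac = 2.78130 yrs; D_mod = 2.78130/(1+0.1055) = 2.51587 yrs.
ΔP/P ≈ -D_mod · Δy = -2.51587 × (+0.0055) = -0.013837 = -1.3837%.

-1.384%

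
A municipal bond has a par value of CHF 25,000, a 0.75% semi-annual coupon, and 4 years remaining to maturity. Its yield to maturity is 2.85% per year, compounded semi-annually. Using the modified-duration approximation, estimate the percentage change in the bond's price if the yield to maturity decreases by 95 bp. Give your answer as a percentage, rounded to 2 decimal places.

Periodic yield y = 0.01425. Modified duration first:
  t   CF        PV=CF/(1+0.01425)^t    t·PV
  1        93.75        92.4328        92.4328
  2        93.75        91.1342       182.2683
  3        93.75        89.8538       269.5613
  4        93.75        88.5913       354.3653
  5        93.75        87.3466       436.7332
  6        93.75        86.1194       516.7166
  7        93.75        84.9095       594.3663
  8    25,093.75    22,408.1207   179,264.9659
  Σ                 23,028.5084   181,711.4098
P = 23,028.5084; D_Mac = 7.89072 half-year periods = 3.94536 yrs; D_mod = 3.94536/(1+0.01425) = 3.88993 yrs.
ΔP/P ≈ -D_mod · Δy = -3.88993 × (-0.0095) = +0.036954 = +3.6954%.

+3.70%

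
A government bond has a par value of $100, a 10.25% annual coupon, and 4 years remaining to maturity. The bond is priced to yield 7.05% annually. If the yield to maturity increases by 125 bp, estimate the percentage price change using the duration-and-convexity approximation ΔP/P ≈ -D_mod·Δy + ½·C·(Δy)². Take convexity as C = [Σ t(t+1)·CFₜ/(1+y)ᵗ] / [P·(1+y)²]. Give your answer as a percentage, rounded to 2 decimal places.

-3.98%

With y = 0.0705:
  t   CF        PV=CF/(1+0.0705)^t    t·PV        t(t+1)·PV
  1        10.25         9.5750         9.5750          19.1499
  2        10.25         8.9444        17.8888          53.6663
  3        10.25         8.3553        25.0660         100.2640
  4       110.25        83.9522       335.8087       1,679.0433
  Σ                    110.8269       388.3384       1,852.1236
P = 110.8269; D_Mac = 3.50401 yrs; D_mod = 3.27325 yrs; C = 14.58316.
Duration effect: -3.27325 × (+0.0125) = -0.040916
Convexity effect: 0.5 × 14.58316 × (0.0125)² = +0.0011393
ΔP/P ≈ -0.040916 + 0.0011393 = -0.039776 = -3.9776%.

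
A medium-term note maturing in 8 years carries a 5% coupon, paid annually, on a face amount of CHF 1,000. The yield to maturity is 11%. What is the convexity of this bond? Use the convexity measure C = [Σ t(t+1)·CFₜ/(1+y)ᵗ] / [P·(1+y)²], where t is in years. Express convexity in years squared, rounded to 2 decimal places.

With y = 0.11:
  t   CF        PV=CF/(1+0.11)^t    t·PV        t(t+1)·PV
  1        50.00        45.0450        45.0450          90.0901
  2        50.00        40.5811        81.1622         243.4867
  3        50.00        36.5596       109.6787         438.7148
  4        50.00        32.9365       131.7462         658.7310
  5        50.00        29.6726       148.3628         890.1770
  6        50.00        26.7320       160.3923       1,122.7458
  7        50.00        24.0829       168.5804       1,348.6436
  8     1,050.00       455.6228     3,644.9826      32,804.8431
  Σ                    691.2326     4,489.9503      37,597.4320
P = 691.2326.
Convexity = Σ t(t+1)·PV / [P·(1+y)²] = 37,597.4320 / (691.2326 × 1.232100) = 44.14566.

44.15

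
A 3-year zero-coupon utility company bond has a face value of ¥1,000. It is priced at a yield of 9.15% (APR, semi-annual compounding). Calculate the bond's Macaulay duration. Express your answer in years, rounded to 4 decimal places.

3.0000 years

A zero-coupon bond has a single cash flow at maturity, so its Macaulay duration equals its maturity: 3 years.
(Equivalently: 6 semi-annual periods ÷ 2 = 3 years.)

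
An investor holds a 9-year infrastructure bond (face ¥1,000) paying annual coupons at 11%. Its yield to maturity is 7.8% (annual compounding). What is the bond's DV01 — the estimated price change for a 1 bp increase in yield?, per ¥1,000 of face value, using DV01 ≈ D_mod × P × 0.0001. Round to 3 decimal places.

Periodic yield y = 0.078.
  t   CF        PV=CF/(1+0.078)^t    t·PV
  1       110.00       102.0408       102.0408
  2       110.00        94.6575       189.3151
  3       110.00        87.8085       263.4254
  4       110.00        81.4550       325.8199
  5       110.00        75.5612       377.8060
  6       110.00        70.0939       420.5633
  7       110.00        65.0222       455.1551
  8       110.00        60.3174       482.5392
  9     1,110.00       564.6172     5,081.5551
  Σ                  1,201.5737     7,698.2199
P = 1,201.5737; D_Mac = 6.40678 yrs; D_mod = 5.94321 yrs.
DV01 ≈ 5.94321 × 1,201.5737 × 0.0001 = 0.714121.

¥0.714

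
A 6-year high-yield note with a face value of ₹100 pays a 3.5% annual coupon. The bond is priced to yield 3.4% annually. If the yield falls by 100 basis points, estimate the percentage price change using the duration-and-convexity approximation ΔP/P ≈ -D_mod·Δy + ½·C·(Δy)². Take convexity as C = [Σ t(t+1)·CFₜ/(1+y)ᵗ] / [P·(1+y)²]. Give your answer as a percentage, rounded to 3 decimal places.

+5.511%

With y = 0.034:
  t   CF        PV=CF/(1+0.034)^t    t·PV        t(t+1)·PV
  1         3.50         3.3849         3.3849           6.7698
  2         3.50         3.2736         6.5472          19.6417
  3         3.50         3.1660         9.4979          37.9916
  4         3.50         3.0619        12.2475          61.2373
  5         3.50         2.9612        14.8059          88.8355
  6       103.50        84.6871       508.1224       3,556.8570
  Σ                    100.5346       554.6058       3,771.3329
P = 100.5346; D_Mac = 5.51657 yrs; D_mod = 5.33517 yrs; C = 35.08635.
Duration effect: -5.33517 × (-0.01) = +0.053352
Convexity effect: 0.5 × 35.08635 × (-0.01)² = +0.0017543
ΔP/P ≈ +0.053352 + 0.0017543 = +0.055106 = +5.5106%.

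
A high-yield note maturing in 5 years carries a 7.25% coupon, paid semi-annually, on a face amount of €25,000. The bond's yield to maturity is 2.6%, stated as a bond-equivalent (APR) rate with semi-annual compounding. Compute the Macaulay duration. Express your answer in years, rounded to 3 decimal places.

4.360 years

Periodic yield y = 0.013. Discount each cash flow and weight by its period:
  t   CF        PV=CF/(1+0.013)^t    t·PV
  1       906.25       894.6199       894.6199
  2       906.25       883.1391     1,766.2783
  3       906.25       871.8057     2,615.4170
  4       906.25       860.6176     3,442.4705
  5       906.25       849.5732     4,247.8659
  6       906.25       838.6705     5,032.0228
  7       906.25       827.9077     5,795.3536
  8       906.25       817.2830     6,538.2639
  9       906.25       806.7947     7,261.1519
  10   25,906.25    22,767.2250   227,672.2495
  Σ                 30,417.6363   265,265.6933
Price P = Σ PV = 30,417.6363.
Macaulay duration = Σ(t·PV) / P = 265,265.6933 / 30,417.6363 = 8.72079 half-year periods.
In years: 8.72079 / 2 = 4.36039 years.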